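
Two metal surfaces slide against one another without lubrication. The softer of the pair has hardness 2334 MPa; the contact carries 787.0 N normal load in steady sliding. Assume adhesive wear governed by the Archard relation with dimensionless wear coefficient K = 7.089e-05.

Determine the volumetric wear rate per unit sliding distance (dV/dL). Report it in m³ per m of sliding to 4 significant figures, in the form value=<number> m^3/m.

Printed values are rounded — the algebra maintains full float precision. Rounded just once, at four significant digits.
Convert: Hardness H = 2334 MPa = 2.334e+09 Pa.
Expressed in SI base units: W = 787.0 N, H = 2.334e+09 Pa, K = 7.089e-05.
Volumetric rate dV/dL = K·W/H — distance-free: 7.089e-05 · 787.0 / 2.334e+09 = 2.390e-11 m³/m.

value=2.390e-11 m^3/m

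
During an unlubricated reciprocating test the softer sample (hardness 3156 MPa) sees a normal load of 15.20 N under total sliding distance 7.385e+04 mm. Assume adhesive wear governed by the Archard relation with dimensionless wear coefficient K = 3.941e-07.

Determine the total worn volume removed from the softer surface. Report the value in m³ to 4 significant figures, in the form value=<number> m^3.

The algebra carries exact precision; intermediates are shown rounded; rounded just once, at 4 significant figures.
Distance covered L = 7.385e+04 mm = 73.85 m.
Hardness H = 3156 MPa = 3.156e+09 Pa.
SI base units throughout: W = 15.20 N, H = 3.156e+09 Pa, K = 3.941e-07.
Worn volume V = K·W·L/H = 3.941e-07 · 15.20 · 73.85 / 3.156e+09 = 1.402e-13 m³.

value=1.402e-13 m^3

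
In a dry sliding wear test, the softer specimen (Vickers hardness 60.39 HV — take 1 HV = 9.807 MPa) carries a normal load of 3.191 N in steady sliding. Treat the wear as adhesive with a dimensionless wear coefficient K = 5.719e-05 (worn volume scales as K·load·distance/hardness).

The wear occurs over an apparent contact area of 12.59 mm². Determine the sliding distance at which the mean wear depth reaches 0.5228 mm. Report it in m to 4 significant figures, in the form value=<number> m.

Intermediate values are displayed rounded. All arithmetic holds full float precision; rounded just once, at 4 significant digits.
Hardness H = 60.39 HV × 9.807 MPa/HV = 592.2 MPa = 5.922e+08 Pa.
Contact area A = 12.59 mm² = 1.259e-05 m².
Depth limit h_lim = 0.5228 mm = 5.228e-04 m.
Expressed in SI base units: W = 3.191 N, H = 5.922e+08 Pa, K = 5.719e-05.
Limit volume V_lim = h_lim·A = 5.228e-04 · 1.259e-05 = 6.582e-09 m³.
Life L = V_lim·H/(K·W) = 6.582e-09 · 5.922e+08 / (5.719e-05 · 3.191) = 2.136e+04 m.

value=2.136e+04 m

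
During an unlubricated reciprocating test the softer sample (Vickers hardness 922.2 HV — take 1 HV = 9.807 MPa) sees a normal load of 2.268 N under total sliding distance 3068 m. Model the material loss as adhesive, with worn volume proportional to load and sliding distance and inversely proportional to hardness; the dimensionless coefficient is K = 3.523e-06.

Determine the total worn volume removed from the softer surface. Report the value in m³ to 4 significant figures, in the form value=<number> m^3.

value=2.711e-12 m^3

Intermediate values are printed rounded; all working math keeps full precision — a single final rounding, at four significant digits.
Hardness H = 922.2 HV × 9.807 MPa/HV = 9044 MPa = 9.044e+09 Pa.
Restated in SI base units: W = 2.268 N, H = 9.044e+09 Pa, K = 3.523e-06.
The Archard volume V = K·W·L/H = 3.523e-06 · 2.268 · 3068 / 9.044e+09 = 2.711e-12 m³.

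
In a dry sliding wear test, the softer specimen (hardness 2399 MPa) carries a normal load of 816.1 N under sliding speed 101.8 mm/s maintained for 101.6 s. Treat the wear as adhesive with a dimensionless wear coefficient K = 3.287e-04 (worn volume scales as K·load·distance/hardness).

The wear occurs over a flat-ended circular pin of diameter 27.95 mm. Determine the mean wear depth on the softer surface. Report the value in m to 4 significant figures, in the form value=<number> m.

All working math runs at full float precision — quoted intermediates are rounded; a single final rounding, at four significant figures.
Convert: Sliding speed v = 101.8 mm/s = 0.1018 m/s. Path length L = v·t = 0.1018 m/s × 101.6 s = 10.34 m.
Convert: Hardness H = 2399 MPa = 2.399e+09 Pa.
Convert: Pin diameter d = 27.95 mm = 0.02795 m. Contact area A = π·d²/4 = π·(0.02795 m)²/4 = 6.136e-04 m².
Expressed in SI base units: W = 816.1 N, H = 2.399e+09 Pa, K = 3.287e-04.
Worn volume V = K·W·L/H = 3.287e-04 · 816.1 · 10.34 / 2.399e+09 = 1.157e-09 m³.
Depth of wear h = V/A = 1.157e-09 / 6.136e-04 = 1.885e-06 m.

value=1.885e-06 m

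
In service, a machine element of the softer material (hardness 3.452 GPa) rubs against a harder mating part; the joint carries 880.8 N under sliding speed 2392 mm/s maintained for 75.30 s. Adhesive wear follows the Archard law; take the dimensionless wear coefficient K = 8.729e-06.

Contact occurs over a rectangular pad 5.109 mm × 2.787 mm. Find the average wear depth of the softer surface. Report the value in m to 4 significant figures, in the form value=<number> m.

Intermediates are printed rounded — the computation keeps exact precision, and one final rounding: four significant digits.
Convert: Sliding speed v = 2392 mm/s = 2.392 m/s. The distance L = v·t = 2.392 m/s × 75.30 s = 180.1 m.
Convert: Hardness H = 3.452 GPa = 3.452e+09 Pa.
Convert: Pad sides 5.109 mm × 2.787 mm = 0.005109 m × 0.002787 m. Contact area A = 0.005109 m × 0.002787 m = 1.424e-05 m².
Collected in SI base units: W = 880.8 N, H = 3.452e+09 Pa, K = 8.729e-06.
Volume removed: V = K·W·L/H = 8.729e-06 · 880.8 · 180.1 / 3.452e+09 = 4.012e-10 m³.
Depth of wear h = V/A = 4.012e-10 / 1.424e-05 = 2.817e-05 m.

value=2.817e-05 m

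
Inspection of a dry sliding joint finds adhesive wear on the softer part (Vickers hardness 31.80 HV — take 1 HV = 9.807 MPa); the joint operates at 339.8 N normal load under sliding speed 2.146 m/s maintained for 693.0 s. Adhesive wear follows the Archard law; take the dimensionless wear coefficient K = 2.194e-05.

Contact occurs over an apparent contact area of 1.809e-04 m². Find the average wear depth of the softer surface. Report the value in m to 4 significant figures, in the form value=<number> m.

value=1.965e-04 m

Intermediate values are shown rounded — the algebra maintains full precision; a lone final rounding: four significant digits.
Convert: Total distance L = v·t = 2.146 m/s × 693.0 s = 1487 m.
Convert: Hardness H = 31.80 HV × 9.807 MPa/HV = 311.9 MPa = 3.119e+08 Pa.
As SI base values: W = 339.8 N, H = 3.119e+08 Pa, K = 2.194e-05.
Worn volume V = K·W·L/H = 2.194e-05 · 339.8 · 1487 / 3.119e+08 = 3.555e-08 m³.
Mean wear depth h = V/A = 3.555e-08 / 1.809e-04 = 1.965e-04 m.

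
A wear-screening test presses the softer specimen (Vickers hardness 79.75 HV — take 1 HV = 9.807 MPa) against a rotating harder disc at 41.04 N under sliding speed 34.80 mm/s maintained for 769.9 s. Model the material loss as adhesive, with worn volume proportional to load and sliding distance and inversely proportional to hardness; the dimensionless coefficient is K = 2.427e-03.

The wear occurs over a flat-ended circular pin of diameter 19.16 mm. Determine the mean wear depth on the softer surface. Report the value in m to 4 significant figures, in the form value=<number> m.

value=1.183e-05 m

The intermediates are printed rounded. The computation runs at full float precision — one last rounding to 4 significant digits.
Convert: Sliding speed v = 34.80 mm/s = 0.03480 m/s. Total distance L = v·t = 0.03480 m/s × 769.9 s = 26.79 m.
Convert: Hardness H = 79.75 HV × 9.807 MPa/HV = 782.1 MPa = 7.821e+08 Pa.
Convert: Pin diameter d = 19.16 mm = 0.01916 m. Contact area A = π·d²/4 = π·(0.01916 m)²/4 = 2.883e-04 m².
Restated in SI base units: W = 41.04 N, H = 7.821e+08 Pa, K = 2.427e-03.
By Archard's law, V = K·W·L/H = 2.427e-03 · 41.04 · 26.79 / 7.821e+08 = 3.412e-09 m³.
Depth of wear h = V/A = 3.412e-09 / 2.883e-04 = 1.183e-05 m.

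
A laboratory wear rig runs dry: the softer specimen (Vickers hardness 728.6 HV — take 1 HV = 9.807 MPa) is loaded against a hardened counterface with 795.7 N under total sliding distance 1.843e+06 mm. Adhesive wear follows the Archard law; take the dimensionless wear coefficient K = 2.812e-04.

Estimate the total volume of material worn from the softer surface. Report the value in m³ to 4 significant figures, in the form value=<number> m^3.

Intermediates are shown rounded. All working math carries exact precision — rounded once at the end to four significant figures.
Convert: Total distance L = 1.843e+06 mm = 1843 m.
Convert: Hardness H = 728.6 HV × 9.807 MPa/HV = 7145 MPa = 7.145e+09 Pa.
Expressed in SI base units: W = 795.7 N, H = 7.145e+09 Pa, K = 2.812e-04.
Worn volume V = K·W·L/H = 2.812e-04 · 795.7 · 1843 / 7.145e+09 = 5.771e-08 m³.

value=5.771e-08 m^3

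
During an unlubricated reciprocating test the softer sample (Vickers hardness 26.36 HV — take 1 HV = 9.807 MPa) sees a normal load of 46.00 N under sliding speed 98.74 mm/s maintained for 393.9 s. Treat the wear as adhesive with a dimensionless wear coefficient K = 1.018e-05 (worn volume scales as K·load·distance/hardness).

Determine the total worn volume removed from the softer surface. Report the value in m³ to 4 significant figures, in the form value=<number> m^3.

Intermediate values appear rounded, and every step carries full float precision — rounded once at the end, at four significant digits.
Sliding speed v = 98.74 mm/s = 0.09874 m/s. Total distance L = v·t = 0.09874 m/s × 393.9 s = 38.89 m.
Hardness H = 26.36 HV × 9.807 MPa/HV = 258.5 MPa = 2.585e+08 Pa.
In SI base units: W = 46.00 N, H = 2.585e+08 Pa, K = 1.018e-05.
Archard volume V = K·W·L/H = 1.018e-05 · 46.00 · 38.89 / 2.585e+08 = 7.045e-11 m³.

value=7.045e-11 m^3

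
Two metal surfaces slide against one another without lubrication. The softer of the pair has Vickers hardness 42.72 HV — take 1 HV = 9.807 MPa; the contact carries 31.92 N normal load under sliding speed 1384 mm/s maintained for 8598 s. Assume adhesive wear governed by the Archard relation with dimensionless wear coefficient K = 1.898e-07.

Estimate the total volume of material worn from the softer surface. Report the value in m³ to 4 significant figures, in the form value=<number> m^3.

Intermediates are printed rounded. All arithmetic keeps exact precision, and a single final rounding: four significant figures.
Convert: Sliding speed v = 1384 mm/s = 1.384 m/s. Sliding distance L = v·t = 1.384 m/s × 8598 s = 1.190e+04 m.
Convert: Hardness H = 42.72 HV × 9.807 MPa/HV = 419.0 MPa = 4.190e+08 Pa.
Collected in SI base units: W = 31.92 N, H = 4.190e+08 Pa, K = 1.898e-07.
Archard relation: V = K·W·L/H = 1.898e-07 · 31.92 · 1.190e+04 / 4.190e+08 = 1.721e-10 m³.

value=1.721e-10 m^3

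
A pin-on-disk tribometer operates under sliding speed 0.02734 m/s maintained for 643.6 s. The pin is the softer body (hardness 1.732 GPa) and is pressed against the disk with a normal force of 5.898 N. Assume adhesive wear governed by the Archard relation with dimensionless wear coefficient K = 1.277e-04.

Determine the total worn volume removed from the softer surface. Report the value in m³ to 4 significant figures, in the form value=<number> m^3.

Intermediates appear rounded; all working math holds full precision; a single final rounding, at 4 significant figures.
Sliding distance L = v·t = 0.02734 m/s × 643.6 s = 17.60 m.
Hardness H = 1.732 GPa = 1.732e+09 Pa.
Working in SI base units: W = 5.898 N, H = 1.732e+09 Pa, K = 1.277e-04.
Worn volume V = K·W·L/H = 1.277e-04 · 5.898 · 17.60 / 1.732e+09 = 7.652e-12 m³.

value=7.652e-12 m^3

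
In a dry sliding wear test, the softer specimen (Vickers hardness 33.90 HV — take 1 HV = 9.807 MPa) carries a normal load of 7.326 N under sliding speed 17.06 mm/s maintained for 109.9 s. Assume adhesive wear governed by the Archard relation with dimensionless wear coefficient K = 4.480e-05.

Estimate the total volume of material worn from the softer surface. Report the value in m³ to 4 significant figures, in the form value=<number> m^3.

The algebra maintains exact precision — the intermediates are displayed rounded — one last rounding to four significant digits.
Sliding speed v = 17.06 mm/s = 0.01706 m/s. The distance L = v·t = 0.01706 m/s × 109.9 s = 1.875 m.
Hardness H = 33.90 HV × 9.807 MPa/HV = 332.5 MPa = 3.325e+08 Pa.
Working in SI base units: W = 7.326 N, H = 3.325e+08 Pa, K = 4.480e-05.
The Archard volume V = K·W·L/H = 4.480e-05 · 7.326 · 1.875 / 3.325e+08 = 1.851e-12 m³.

value=1.851e-12 m^3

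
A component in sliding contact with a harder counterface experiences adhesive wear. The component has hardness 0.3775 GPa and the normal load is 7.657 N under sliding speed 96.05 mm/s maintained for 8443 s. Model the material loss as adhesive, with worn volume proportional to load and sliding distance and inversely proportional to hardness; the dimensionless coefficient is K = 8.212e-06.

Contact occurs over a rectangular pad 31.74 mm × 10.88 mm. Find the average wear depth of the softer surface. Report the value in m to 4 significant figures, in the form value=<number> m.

value=3.912e-07 m

All working math keeps full float precision, and intermediate values are displayed rounded — rounded once at the end: 4 significant figures.
Convert: Sliding speed v = 96.05 mm/s = 0.09605 m/s. The distance L = v·t = 0.09605 m/s × 8443 s = 811.0 m.
Convert: Hardness H = 0.3775 GPa = 3.775e+08 Pa.
Convert: Pad sides 31.74 mm × 10.88 mm = 0.03174 m × 0.01088 m. Contact area A = 0.03174 m × 0.01088 m = 3.453e-04 m².
Restated in SI base units: W = 7.657 N, H = 3.775e+08 Pa, K = 8.212e-06.
Worn volume V = K·W·L/H = 8.212e-06 · 7.657 · 811.0 / 3.775e+08 = 1.351e-10 m³.
Wear depth h = V/A = 1.351e-10 / 3.453e-04 = 3.912e-07 m.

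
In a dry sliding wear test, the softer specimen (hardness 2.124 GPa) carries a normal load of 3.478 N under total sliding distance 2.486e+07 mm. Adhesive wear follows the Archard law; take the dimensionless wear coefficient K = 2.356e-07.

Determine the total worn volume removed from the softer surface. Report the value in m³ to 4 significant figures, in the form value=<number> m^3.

The intermediates are displayed rounded — all arithmetic keeps full float precision; rounded once at the end: 4 significant digits.
Convert: Path length L = 2.486e+07 mm = 2.486e+04 m.
Convert: Hardness H = 2.124 GPa = 2.124e+09 Pa.
In SI base units, W = 3.478 N, H = 2.124e+09 Pa, K = 2.356e-07.
Archard relation: V = K·W·L/H = 2.356e-07 · 3.478 · 2.486e+04 / 2.124e+09 = 9.591e-12 m³.

value=9.591e-12 m^3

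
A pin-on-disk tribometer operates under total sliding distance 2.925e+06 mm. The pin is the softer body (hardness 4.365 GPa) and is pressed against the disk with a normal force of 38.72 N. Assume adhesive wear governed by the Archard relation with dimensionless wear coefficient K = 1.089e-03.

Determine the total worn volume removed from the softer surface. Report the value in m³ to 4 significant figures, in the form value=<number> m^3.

Quoted intermediates are rounded; every step holds full float precision — a single final rounding to 4 significant digits.
Convert: Total distance L = 2.925e+06 mm = 2925 m.
Convert: Hardness H = 4.365 GPa = 4.365e+09 Pa.
Expressed in SI base units: W = 38.72 N, H = 4.365e+09 Pa, K = 1.089e-03.
Archard relation: V = K·W·L/H = 1.089e-03 · 38.72 · 2925 / 4.365e+09 = 2.826e-08 m³.

value=2.826e-08 m^3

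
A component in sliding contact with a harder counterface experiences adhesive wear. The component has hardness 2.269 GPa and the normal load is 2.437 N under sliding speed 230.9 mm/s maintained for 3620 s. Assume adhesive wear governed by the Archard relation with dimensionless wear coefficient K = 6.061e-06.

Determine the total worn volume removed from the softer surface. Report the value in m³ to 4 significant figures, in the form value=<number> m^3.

value=5.441e-12 m^3

Intermediates are shown rounded — each operation holds full precision. Rounded just once: 4 significant digits.
Convert: Sliding speed v = 230.9 mm/s = 0.2309 m/s. Path length L = v·t = 0.2309 m/s × 3620 s = 835.9 m.
Convert: Hardness H = 2.269 GPa = 2.269e+09 Pa.
In SI base units, W = 2.437 N, H = 2.269e+09 Pa, K = 6.061e-06.
Archard relation: V = K·W·L/H = 6.061e-06 · 2.437 · 835.9 / 2.269e+09 = 5.441e-12 m³.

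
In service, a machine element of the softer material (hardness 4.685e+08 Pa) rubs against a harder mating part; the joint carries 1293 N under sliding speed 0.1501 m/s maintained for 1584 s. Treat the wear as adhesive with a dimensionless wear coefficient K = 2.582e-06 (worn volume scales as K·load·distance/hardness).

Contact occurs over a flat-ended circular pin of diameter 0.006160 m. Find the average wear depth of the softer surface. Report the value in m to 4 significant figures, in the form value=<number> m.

Every step carries full precision; shown intermediates are rounded — rounded just once: four significant digits.
Convert: Total distance L = v·t = 0.1501 m/s × 1584 s = 237.8 m.
Convert: Contact area A = π·d²/4 = π·(0.006160 m)²/4 = 2.980e-05 m².
Working in SI base units: W = 1293 N, H = 4.685e+08 Pa, K = 2.582e-06.
Apply Archard: V = K·W·L/H = 2.582e-06 · 1293 · 237.8 / 4.685e+08 = 1.694e-09 m³.
Depth of wear h = V/A = 1.694e-09 / 2.980e-05 = 5.685e-05 m.

value=5.685e-05 m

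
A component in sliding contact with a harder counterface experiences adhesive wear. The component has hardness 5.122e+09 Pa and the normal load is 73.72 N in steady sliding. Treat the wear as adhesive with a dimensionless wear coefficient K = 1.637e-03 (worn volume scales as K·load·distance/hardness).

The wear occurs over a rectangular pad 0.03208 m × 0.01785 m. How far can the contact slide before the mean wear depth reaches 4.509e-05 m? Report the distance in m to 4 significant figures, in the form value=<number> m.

Every step keeps full float precision — intermediate values are printed rounded — rounded just once to four significant figures.
Contact area A = 0.03208 m × 0.01785 m = 5.726e-04 m².
In SI base units, W = 73.72 N, H = 5.122e+09 Pa, K = 1.637e-03.
Limit volume V_lim = h_lim·A = 4.509e-05 · 5.726e-04 = 2.582e-08 m³.
Sliding life L = V_lim·H/(K·W) = 2.582e-08 · 5.122e+09 / (1.637e-03 · 73.72) = 1096 m.

value=1096 m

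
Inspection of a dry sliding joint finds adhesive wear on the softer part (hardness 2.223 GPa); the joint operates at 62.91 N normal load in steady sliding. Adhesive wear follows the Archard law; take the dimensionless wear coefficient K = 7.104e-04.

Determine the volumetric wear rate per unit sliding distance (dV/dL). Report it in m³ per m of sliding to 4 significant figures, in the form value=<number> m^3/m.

Printed values are rounded. The computation runs at full precision; one last rounding, at four significant digits.
Hardness H = 2.223 GPa = 2.223e+09 Pa.
Expressed in SI base units: W = 62.91 N, H = 2.223e+09 Pa, K = 7.104e-04.
Volumetric rate dV/dL = K·W/H, per unit distance: 7.104e-04 · 62.91 / 2.223e+09 = 2.010e-11 m³/m.

value=2.010e-11 m^3/m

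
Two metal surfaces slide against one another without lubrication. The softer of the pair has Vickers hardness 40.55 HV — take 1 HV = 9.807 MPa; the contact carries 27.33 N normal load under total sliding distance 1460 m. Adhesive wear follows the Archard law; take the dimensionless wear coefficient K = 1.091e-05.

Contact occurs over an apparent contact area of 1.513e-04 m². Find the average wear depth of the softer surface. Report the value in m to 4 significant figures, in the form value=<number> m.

value=7.235e-06 m

Intermediate values are printed rounded, and the computation keeps full float precision — a single final rounding to 4 significant figures.
Hardness H = 40.55 HV × 9.807 MPa/HV = 397.7 MPa = 3.977e+08 Pa.
SI base units throughout: W = 27.33 N, H = 3.977e+08 Pa, K = 1.091e-05.
Wear volume V = K·W·L/H = 1.091e-05 · 27.33 · 1460 / 3.977e+08 = 1.095e-09 m³.
Depth h = V/A = 1.095e-09 / 1.513e-04 = 7.235e-06 m.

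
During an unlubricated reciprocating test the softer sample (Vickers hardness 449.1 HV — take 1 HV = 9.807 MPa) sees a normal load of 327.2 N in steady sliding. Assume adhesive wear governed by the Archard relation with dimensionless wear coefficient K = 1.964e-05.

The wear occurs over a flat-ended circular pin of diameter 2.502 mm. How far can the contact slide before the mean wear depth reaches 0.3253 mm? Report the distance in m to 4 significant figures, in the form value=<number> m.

The algebra maintains full float precision; intermediates are displayed rounded. Rounded once at the end: four significant figures.
Hardness H = 449.1 HV × 9.807 MPa/HV = 4404 MPa = 4.404e+09 Pa.
Pin diameter d = 2.502 mm = 0.002502 m. Contact area A = π·d²/4 = π·(0.002502 m)²/4 = 4.917e-06 m².
Depth limit h_lim = 0.3253 mm = 3.253e-04 m.
As SI base values: W = 327.2 N, H = 4.404e+09 Pa, K = 1.964e-05.
At the depth limit, V_lim = h_lim·A = 3.253e-04 · 4.917e-06 = 1.599e-09 m³.
Sliding life L = V_lim·H/(K·W) = 1.599e-09 · 4.404e+09 / (1.964e-05 · 327.2) = 1096 m.

value=1096 m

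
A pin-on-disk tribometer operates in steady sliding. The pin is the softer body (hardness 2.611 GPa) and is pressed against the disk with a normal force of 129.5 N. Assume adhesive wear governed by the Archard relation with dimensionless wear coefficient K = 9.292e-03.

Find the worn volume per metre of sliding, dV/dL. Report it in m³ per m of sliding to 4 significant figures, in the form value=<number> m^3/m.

value=4.609e-10 m^3/m

Intermediate values are shown rounded, and the algebra runs at exact precision. Rounded once at the end: four significant figures.
Convert: Hardness H = 2.611 GPa = 2.611e+09 Pa.
Collected in SI base units: W = 129.5 N, H = 2.611e+09 Pa, K = 9.292e-03.
Wear rate dV/dL = K·W/H, per unit distance: 9.292e-03 · 129.5 / 2.611e+09 = 4.609e-10 m³/m.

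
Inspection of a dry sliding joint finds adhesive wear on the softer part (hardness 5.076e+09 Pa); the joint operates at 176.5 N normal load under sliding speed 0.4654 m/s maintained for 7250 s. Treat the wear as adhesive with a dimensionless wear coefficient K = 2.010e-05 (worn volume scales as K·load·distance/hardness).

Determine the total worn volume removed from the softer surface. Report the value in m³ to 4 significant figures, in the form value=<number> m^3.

Intermediate values are displayed rounded — all working math carries full precision; a lone final rounding to four significant figures.
Convert: The distance L = v·t = 0.4654 m/s × 7250 s = 3374 m.
Working in SI base units: W = 176.5 N, H = 5.076e+09 Pa, K = 2.010e-05.
The Archard volume V = K·W·L/H = 2.010e-05 · 176.5 · 3374 / 5.076e+09 = 2.358e-09 m³.

value=2.358e-09 m^3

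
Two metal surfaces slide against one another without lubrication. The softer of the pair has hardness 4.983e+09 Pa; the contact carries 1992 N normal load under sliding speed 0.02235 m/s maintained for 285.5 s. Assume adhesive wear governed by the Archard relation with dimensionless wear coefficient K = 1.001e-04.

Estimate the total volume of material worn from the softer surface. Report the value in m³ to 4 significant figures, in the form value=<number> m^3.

value=2.553e-10 m^3

All arithmetic runs at exact precision, and intermediate values are displayed rounded; a single final rounding to 4 significant figures.
Convert: Distance covered L = v·t = 0.02235 m/s × 285.5 s = 6.381 m.
SI base units throughout: W = 1992 N, H = 4.983e+09 Pa, K = 1.001e-04.
By Archard's law, V = K·W·L/H = 1.001e-04 · 1992 · 6.381 / 4.983e+09 = 2.553e-10 m³.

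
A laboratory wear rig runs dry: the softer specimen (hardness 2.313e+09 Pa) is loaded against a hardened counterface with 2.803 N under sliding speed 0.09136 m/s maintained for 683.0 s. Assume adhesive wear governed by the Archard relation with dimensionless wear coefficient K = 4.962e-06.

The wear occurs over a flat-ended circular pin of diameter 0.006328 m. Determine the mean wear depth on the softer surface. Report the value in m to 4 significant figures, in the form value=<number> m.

value=1.193e-08 m

The intermediates are displayed rounded — the computation carries exact precision — a lone final rounding: 4 significant digits.
The distance L = v·t = 0.09136 m/s × 683.0 s = 62.40 m.
Contact area A = π·d²/4 = π·(0.006328 m)²/4 = 3.145e-05 m².
In SI base units, W = 2.803 N, H = 2.313e+09 Pa, K = 4.962e-06.
Archard relation: V = K·W·L/H = 4.962e-06 · 2.803 · 62.40 / 2.313e+09 = 3.752e-13 m³.
Depth h = V/A = 3.752e-13 / 3.145e-05 = 1.193e-08 m.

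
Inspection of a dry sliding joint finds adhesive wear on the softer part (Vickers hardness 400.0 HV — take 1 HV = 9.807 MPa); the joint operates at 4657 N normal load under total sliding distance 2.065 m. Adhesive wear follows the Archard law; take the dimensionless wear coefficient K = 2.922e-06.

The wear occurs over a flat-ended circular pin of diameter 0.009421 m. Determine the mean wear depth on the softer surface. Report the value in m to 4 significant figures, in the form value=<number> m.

Intermediates are printed rounded — all arithmetic carries full float precision; rounded once at the end to 4 significant digits.
Convert: Hardness H = 400.0 HV × 9.807 MPa/HV = 3923 MPa = 3.923e+09 Pa.
Convert: Contact area A = π·d²/4 = π·(0.009421 m)²/4 = 6.971e-05 m².
In SI base units: W = 4657 N, H = 3.923e+09 Pa, K = 2.922e-06.
The Archard volume V = K·W·L/H = 2.922e-06 · 4657 · 2.065 / 3.923e+09 = 7.163e-12 m³.
Average depth h = V/A = 7.163e-12 / 6.971e-05 = 1.028e-07 m.

value=1.028e-07 m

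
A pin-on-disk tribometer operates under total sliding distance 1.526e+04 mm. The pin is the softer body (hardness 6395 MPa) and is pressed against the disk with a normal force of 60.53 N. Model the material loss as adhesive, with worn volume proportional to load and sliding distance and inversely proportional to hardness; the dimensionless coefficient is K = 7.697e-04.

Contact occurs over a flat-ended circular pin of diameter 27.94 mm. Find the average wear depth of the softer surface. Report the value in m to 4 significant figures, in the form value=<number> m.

value=1.813e-07 m

Each operation runs at full precision. The intermediates are shown rounded, and one final rounding: four significant digits.
Path length L = 1.526e+04 mm = 15.26 m.
Hardness H = 6395 MPa = 6.395e+09 Pa.
Pin diameter d = 27.94 mm = 0.02794 m. Contact area A = π·d²/4 = π·(0.02794 m)²/4 = 6.131e-04 m².
As SI base values: W = 60.53 N, H = 6.395e+09 Pa, K = 7.697e-04.
Archard volume V = K·W·L/H = 7.697e-04 · 60.53 · 15.26 / 6.395e+09 = 1.112e-10 m³.
Average depth h = V/A = 1.112e-10 / 6.131e-04 = 1.813e-07 m.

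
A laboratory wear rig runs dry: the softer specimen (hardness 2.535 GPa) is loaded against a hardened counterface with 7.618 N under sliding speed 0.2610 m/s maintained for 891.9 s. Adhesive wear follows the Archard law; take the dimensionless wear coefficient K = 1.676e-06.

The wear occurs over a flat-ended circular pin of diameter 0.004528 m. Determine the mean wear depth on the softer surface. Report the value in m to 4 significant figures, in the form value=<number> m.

value=7.281e-08 m

All arithmetic carries full precision, and intermediate values are shown rounded; one last rounding: four significant figures.
Convert: Distance covered L = v·t = 0.2610 m/s × 891.9 s = 232.8 m.
Convert: Hardness H = 2.535 GPa = 2.535e+09 Pa.
Convert: Contact area A = π·d²/4 = π·(0.004528 m)²/4 = 1.610e-05 m².
As SI base values: W = 7.618 N, H = 2.535e+09 Pa, K = 1.676e-06.
Archard relation: V = K·W·L/H = 1.676e-06 · 7.618 · 232.8 / 2.535e+09 = 1.172e-12 m³.
Mean wear depth h = V/A = 1.172e-12 / 1.610e-05 = 7.281e-08 m.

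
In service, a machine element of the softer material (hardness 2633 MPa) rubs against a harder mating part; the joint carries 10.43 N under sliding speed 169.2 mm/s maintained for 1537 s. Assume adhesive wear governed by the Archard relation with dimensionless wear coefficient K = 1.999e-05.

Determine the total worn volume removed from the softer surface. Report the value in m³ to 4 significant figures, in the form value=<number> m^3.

value=2.059e-11 m^3

Displayed values are rounded. All arithmetic holds full float precision. Rounded once at the end to 4 significant figures.
Convert: Sliding speed v = 169.2 mm/s = 0.1692 m/s. Distance L = v·t = 0.1692 m/s × 1537 s = 260.1 m.
Convert: Hardness H = 2633 MPa = 2.633e+09 Pa.
In SI base units: W = 10.43 N, H = 2.633e+09 Pa, K = 1.999e-05.
The Archard volume V = K·W·L/H = 1.999e-05 · 10.43 · 260.1 / 2.633e+09 = 2.059e-11 m³.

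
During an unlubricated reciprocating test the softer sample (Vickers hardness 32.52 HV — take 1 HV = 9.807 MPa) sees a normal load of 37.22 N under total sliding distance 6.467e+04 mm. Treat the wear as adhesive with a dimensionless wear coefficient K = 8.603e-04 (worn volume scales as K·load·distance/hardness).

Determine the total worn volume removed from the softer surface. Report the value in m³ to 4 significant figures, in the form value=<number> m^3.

value=6.493e-09 m^3

The intermediates are shown rounded; the computation holds exact precision, and one last rounding: four significant digits.
Convert: The distance L = 6.467e+04 mm = 64.67 m.
Convert: Hardness H = 32.52 HV × 9.807 MPa/HV = 318.9 MPa = 3.189e+08 Pa.
As SI base values: W = 37.22 N, H = 3.189e+08 Pa, K = 8.603e-04.
The Archard volume V = K·W·L/H = 8.603e-04 · 37.22 · 64.67 / 3.189e+08 = 6.493e-09 m³.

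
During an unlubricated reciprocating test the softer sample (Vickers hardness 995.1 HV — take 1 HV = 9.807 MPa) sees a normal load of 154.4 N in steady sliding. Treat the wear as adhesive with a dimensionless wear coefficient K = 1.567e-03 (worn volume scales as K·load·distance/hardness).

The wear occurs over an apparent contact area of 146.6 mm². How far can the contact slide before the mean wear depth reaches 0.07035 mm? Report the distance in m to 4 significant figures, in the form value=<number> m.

Each operation maintains exact precision, and intermediate values are printed rounded. Rounded just once, at 4 significant digits.
Convert: Hardness H = 995.1 HV × 9.807 MPa/HV = 9759 MPa = 9.759e+09 Pa.
Convert: Contact area A = 146.6 mm² = 1.466e-04 m².
Convert: Depth limit h_lim = 0.07035 mm = 7.035e-05 m.
Expressed in SI base units: W = 154.4 N, H = 9.759e+09 Pa, K = 1.567e-03.
At the depth limit, V_lim = h_lim·A = 7.035e-05 · 1.466e-04 = 1.031e-08 m³.
Life L = V_lim·H/(K·W) = 1.031e-08 · 9.759e+09 / (1.567e-03 · 154.4) = 416.0 m.

value=416.0 m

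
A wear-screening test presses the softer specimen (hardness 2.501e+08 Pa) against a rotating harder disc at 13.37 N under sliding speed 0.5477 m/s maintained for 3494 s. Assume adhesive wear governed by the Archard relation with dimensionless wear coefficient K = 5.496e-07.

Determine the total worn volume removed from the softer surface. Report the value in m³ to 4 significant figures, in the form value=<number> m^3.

Intermediates are printed rounded, and all arithmetic holds full precision — rounded once at the end, at 4 significant figures.
Convert: Sliding distance L = v·t = 0.5477 m/s × 3494 s = 1914 m.
In SI base units: W = 13.37 N, H = 2.501e+08 Pa, K = 5.496e-07.
Archard relation: V = K·W·L/H = 5.496e-07 · 13.37 · 1914 / 2.501e+08 = 5.623e-11 m³.

value=5.623e-11 m^3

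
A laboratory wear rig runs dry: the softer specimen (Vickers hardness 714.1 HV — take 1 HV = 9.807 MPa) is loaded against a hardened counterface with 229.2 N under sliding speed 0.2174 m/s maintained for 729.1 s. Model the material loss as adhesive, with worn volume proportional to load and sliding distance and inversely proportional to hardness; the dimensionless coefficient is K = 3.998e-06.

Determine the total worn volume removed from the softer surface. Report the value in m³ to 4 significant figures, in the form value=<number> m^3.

Every step keeps exact precision — the intermediates are displayed rounded, and a single final rounding: four significant figures.
Total distance L = v·t = 0.2174 m/s × 729.1 s = 158.5 m.
Hardness H = 714.1 HV × 9.807 MPa/HV = 7003 MPa = 7.003e+09 Pa.
As SI base values: W = 229.2 N, H = 7.003e+09 Pa, K = 3.998e-06.
Worn volume V = K·W·L/H = 3.998e-06 · 229.2 · 158.5 / 7.003e+09 = 2.074e-11 m³.

value=2.074e-11 m^3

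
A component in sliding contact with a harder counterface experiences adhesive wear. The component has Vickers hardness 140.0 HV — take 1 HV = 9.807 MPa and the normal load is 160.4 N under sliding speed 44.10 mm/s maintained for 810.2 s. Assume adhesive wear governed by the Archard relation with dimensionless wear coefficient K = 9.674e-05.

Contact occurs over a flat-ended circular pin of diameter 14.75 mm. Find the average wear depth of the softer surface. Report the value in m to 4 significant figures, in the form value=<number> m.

Printed values are rounded. Every step keeps exact precision — one last rounding: four significant figures.
Convert: Sliding speed v = 44.10 mm/s = 0.04410 m/s. Distance L = v·t = 0.04410 m/s × 810.2 s = 35.73 m.
Convert: Hardness H = 140.0 HV × 9.807 MPa/HV = 1373 MPa = 1.373e+09 Pa.
Convert: Pin diameter d = 14.75 mm = 0.01475 m. Contact area A = π·d²/4 = π·(0.01475 m)²/4 = 1.709e-04 m².
As SI base values: W = 160.4 N, H = 1.373e+09 Pa, K = 9.674e-05.
Archard relation: V = K·W·L/H = 9.674e-05 · 160.4 · 35.73 / 1.373e+09 = 4.038e-10 m³.
Average depth h = V/A = 4.038e-10 / 1.709e-04 = 2.363e-06 m.

value=2.363e-06 m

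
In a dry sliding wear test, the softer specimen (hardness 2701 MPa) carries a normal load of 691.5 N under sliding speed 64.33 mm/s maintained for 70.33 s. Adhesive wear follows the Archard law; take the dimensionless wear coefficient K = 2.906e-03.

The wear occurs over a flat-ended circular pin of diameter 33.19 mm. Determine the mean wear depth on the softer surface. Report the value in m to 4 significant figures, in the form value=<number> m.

Shown intermediates are rounded — the computation keeps full float precision; a single final rounding: 4 significant digits.
Sliding speed v = 64.33 mm/s = 0.06433 m/s. Path length L = v·t = 0.06433 m/s × 70.33 s = 4.524 m.
Hardness H = 2701 MPa = 2.701e+09 Pa.
Pin diameter d = 33.19 mm = 0.03319 m. Contact area A = π·d²/4 = π·(0.03319 m)²/4 = 8.652e-04 m².
SI base units throughout: W = 691.5 N, H = 2.701e+09 Pa, K = 2.906e-03.
Apply Archard: V = K·W·L/H = 2.906e-03 · 691.5 · 4.524 / 2.701e+09 = 3.366e-09 m³.
Average depth h = V/A = 3.366e-09 / 8.652e-04 = 3.891e-06 m.

value=3.891e-06 m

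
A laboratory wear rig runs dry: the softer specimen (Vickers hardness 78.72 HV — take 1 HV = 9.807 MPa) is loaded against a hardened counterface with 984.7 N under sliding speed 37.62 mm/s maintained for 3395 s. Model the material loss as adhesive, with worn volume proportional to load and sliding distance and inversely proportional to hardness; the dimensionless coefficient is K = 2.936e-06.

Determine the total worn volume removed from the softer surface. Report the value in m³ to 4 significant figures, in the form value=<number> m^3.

value=4.783e-10 m^3

Every step keeps exact precision, and printed values are rounded. Rounded just once: 4 significant digits.
Sliding speed v = 37.62 mm/s = 0.03762 m/s. Path length L = v·t = 0.03762 m/s × 3395 s = 127.7 m.
Hardness H = 78.72 HV × 9.807 MPa/HV = 772.0 MPa = 7.720e+08 Pa.
Restated in SI base units: W = 984.7 N, H = 7.720e+08 Pa, K = 2.936e-06.
Archard volume V = K·W·L/H = 2.936e-06 · 984.7 · 127.7 / 7.720e+08 = 4.783e-10 m³.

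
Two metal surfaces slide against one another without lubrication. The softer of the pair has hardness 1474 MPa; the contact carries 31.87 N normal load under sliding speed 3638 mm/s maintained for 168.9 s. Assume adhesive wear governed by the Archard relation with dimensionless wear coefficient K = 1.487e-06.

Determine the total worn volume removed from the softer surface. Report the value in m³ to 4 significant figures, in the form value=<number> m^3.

Intermediate values are printed rounded. The algebra runs at full float precision; one final rounding, at four significant figures.
Sliding speed v = 3638 mm/s = 3.638 m/s. Distance L = v·t = 3.638 m/s × 168.9 s = 614.5 m.
Hardness H = 1474 MPa = 1.474e+09 Pa.
Working in SI base units: W = 31.87 N, H = 1.474e+09 Pa, K = 1.487e-06.
Apply Archard: V = K·W·L/H = 1.487e-06 · 31.87 · 614.5 / 1.474e+09 = 1.976e-11 m³.

value=1.976e-11 m^3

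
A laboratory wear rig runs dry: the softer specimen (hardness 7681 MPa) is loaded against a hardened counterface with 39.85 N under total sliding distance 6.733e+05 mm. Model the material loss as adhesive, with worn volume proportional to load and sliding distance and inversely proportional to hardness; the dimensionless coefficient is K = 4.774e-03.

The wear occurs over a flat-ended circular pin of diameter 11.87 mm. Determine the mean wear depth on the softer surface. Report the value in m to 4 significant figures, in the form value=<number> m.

value=1.507e-04 m

Each operation keeps full precision. Intermediates are displayed rounded, and rounded once at the end: 4 significant digits.
Total distance L = 6.733e+05 mm = 673.3 m.
Hardness H = 7681 MPa = 7.681e+09 Pa.
Pin diameter d = 11.87 mm = 0.01187 m. Contact area A = π·d²/4 = π·(0.01187 m)²/4 = 1.107e-04 m².
In SI base units: W = 39.85 N, H = 7.681e+09 Pa, K = 4.774e-03.
By Archard's law, V = K·W·L/H = 4.774e-03 · 39.85 · 673.3 / 7.681e+09 = 1.668e-08 m³.
Mean depth h = V/A = 1.668e-08 / 1.107e-04 = 1.507e-04 m.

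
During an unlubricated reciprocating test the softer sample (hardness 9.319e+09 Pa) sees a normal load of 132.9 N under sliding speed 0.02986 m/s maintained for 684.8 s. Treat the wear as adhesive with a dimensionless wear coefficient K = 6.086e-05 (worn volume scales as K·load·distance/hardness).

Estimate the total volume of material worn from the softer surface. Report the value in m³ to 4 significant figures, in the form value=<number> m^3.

All working math carries exact precision. Printed values are rounded; one last rounding, at four significant figures.
The distance L = v·t = 0.02986 m/s × 684.8 s = 20.45 m.
In SI base units, W = 132.9 N, H = 9.319e+09 Pa, K = 6.086e-05.
Archard volume V = K·W·L/H = 6.086e-05 · 132.9 · 20.45 / 9.319e+09 = 1.775e-11 m³.

value=1.775e-11 m^3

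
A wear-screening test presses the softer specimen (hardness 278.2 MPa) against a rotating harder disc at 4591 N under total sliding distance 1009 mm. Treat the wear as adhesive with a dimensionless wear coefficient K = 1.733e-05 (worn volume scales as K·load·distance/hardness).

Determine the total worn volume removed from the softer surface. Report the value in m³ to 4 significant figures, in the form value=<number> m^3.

value=2.886e-10 m^3

The intermediates appear rounded — the algebra maintains exact precision — one final rounding to 4 significant figures.
Sliding distance L = 1009 mm = 1.009 m.
Hardness H = 278.2 MPa = 2.782e+08 Pa.
Restated in SI base units: W = 4591 N, H = 2.782e+08 Pa, K = 1.733e-05.
Worn volume V = K·W·L/H = 1.733e-05 · 4591 · 1.009 / 2.782e+08 = 2.886e-10 m³.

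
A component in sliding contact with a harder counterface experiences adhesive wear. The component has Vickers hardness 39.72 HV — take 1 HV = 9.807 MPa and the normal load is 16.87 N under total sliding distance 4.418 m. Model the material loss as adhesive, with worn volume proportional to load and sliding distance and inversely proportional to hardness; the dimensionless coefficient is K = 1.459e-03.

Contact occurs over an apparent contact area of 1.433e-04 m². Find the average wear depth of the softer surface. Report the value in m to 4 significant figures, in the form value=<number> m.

value=1.948e-06 m

Shown intermediates are rounded — every step runs at exact precision, and rounded just once, at 4 significant figures.
Convert: Hardness H = 39.72 HV × 9.807 MPa/HV = 389.5 MPa = 3.895e+08 Pa.
As SI base values: W = 16.87 N, H = 3.895e+08 Pa, K = 1.459e-03.
Volume removed: V = K·W·L/H = 1.459e-03 · 16.87 · 4.418 / 3.895e+08 = 2.792e-10 m³.
Depth h = V/A = 2.792e-10 / 1.433e-04 = 1.948e-06 m.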